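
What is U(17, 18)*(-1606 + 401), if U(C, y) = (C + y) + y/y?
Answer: -43380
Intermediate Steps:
U(C, y) = 1 + C + y (U(C, y) = (C + y) + 1 = 1 + C + y)
U(17, 18)*(-1606 + 401) = (1 + 17 + 18)*(-1606 + 401) = 36*(-1205) = -43380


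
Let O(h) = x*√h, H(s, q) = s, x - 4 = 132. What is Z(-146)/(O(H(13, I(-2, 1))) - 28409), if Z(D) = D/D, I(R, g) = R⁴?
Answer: -28409/806830833 - 136*√13/806830833 ≈ -3.5818e-5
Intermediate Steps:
x = 136 (x = 4 + 132 = 136)
Z(D) = 1
O(h) = 136*√h
Z(-146)/(O(H(13, I(-2, 1))) - 28409) = 1/(136*√13 - 28409) = 1/(-28409 + 136*√13)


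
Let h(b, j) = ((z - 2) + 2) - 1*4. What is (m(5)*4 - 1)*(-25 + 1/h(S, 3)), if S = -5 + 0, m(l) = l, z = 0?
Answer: -1919/4 ≈ -479.75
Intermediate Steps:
S = -5
h(b, j) = -4 (h(b, j) = ((0 - 2) + 2) - 1*4 = (-2 + 2) - 4 = 0 - 4 = -4)
(m(5)*4 - 1)*(-25 + 1/h(S, 3)) = (5*4 - 1)*(-25 + 1/(-4)) = (20 - 1)*(-25 - 1/4) = 19*(-101/4) = -1919/4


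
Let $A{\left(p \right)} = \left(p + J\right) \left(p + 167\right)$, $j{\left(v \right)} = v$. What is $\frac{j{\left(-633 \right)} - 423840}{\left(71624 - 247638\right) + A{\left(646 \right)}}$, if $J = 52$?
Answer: $- \frac{424473}{391460} \approx -1.0843$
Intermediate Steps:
$A{\left(p \right)} = \left(52 + p\right) \left(167 + p\right)$ ($A{\left(p \right)} = \left(p + 52\right) \left(p + 167\right) = \left(52 + p\right) \left(167 + p\right)$)
$\frac{j{\left(-633 \right)} - 423840}{\left(71624 - 247638\right) + A{\left(646 \right)}} = \frac{-633 - 423840}{\left(71624 - 247638\right) + \left(8684 + 646^{2} + 219 \cdot 646\right)} = - \frac{424473}{-176014 + \left(8684 + 417316 + 141474\right)} = - \frac{424473}{-176014 + 567474} = - \frac{424473}{391460}$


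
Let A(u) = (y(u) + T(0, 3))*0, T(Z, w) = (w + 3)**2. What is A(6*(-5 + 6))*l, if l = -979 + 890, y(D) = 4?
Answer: 0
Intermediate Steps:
T(Z, w) = (3 + w)**2
l = -89
A(u) = 0 (A(u) = (4 + (3 + 3)**2)*0 = (4 + 6**2)*0 = (4 + 36)*0 = 40*0 = 0)
A(6*(-5 + 6))*l = 0*(-89) = 0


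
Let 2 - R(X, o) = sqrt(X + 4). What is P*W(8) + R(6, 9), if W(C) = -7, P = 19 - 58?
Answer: 275 - sqrt(10) ≈ 271.84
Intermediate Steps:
P = -39
R(X, o) = 2 - sqrt(4 + X) (R(X, o) = 2 - sqrt(X + 4) = 2 - sqrt(4 + X))
P*W(8) + R(6, 9) = -39*(-7) + (2 - sqrt(4 + 6)) = 273 + (2 - sqrt(10)) = 275 - sqrt(10)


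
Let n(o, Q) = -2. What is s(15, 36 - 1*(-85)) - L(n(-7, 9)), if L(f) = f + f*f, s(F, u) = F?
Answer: 13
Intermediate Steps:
L(f) = f + f²
s(15, 36 - 1*(-85)) - L(n(-7, 9)) = 15 - (-2)*(1 - 2) = 15 - (-2)*(-1) = 15 - 1*2 = 15 - 2 = 13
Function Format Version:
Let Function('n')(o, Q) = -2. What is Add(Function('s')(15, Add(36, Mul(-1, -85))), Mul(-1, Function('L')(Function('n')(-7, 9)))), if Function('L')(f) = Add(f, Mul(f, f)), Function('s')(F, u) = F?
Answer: 13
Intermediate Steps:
Function('L')(f) = Add(f, Pow(f, 2))
Add(Function('s')(15, Add(36, Mul(-1, -85))), Mul(-1, Function('L')(Function('n')(-7, 9)))) = Add(15, Mul(-1, Mul(-2, Add(1, -2)))) = Add(15, Mul(-1, Mul(-2, -1))) = Add(15, Mul(-1, 2)) = Add(15, -2) = 13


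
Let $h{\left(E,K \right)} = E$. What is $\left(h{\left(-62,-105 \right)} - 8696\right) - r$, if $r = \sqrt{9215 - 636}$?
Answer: $-8758 - \sqrt{8579} \approx -8850.6$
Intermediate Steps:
$r = \sqrt{8579}$ ($r = \sqrt{9215 - 636} = \sqrt{8579} \approx 92.623$)
$\left(h{\left(-62,-105 \right)} - 8696\right) - r = \left(-62 - 8696\right) - \sqrt{8579} = -8758 - \sqrt{8579}$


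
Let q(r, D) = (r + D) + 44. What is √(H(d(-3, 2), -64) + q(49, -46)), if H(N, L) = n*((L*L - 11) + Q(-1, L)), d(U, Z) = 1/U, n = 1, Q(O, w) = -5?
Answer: √4127 ≈ 64.242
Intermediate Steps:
q(r, D) = 44 + D + r (q(r, D) = (D + r) + 44 = 44 + D + r)
H(N, L) = -16 + L² (H(N, L) = 1*((L*L - 11) - 5) = 1*((L² - 11) - 5) = 1*((-11 + L²) - 5) = 1*(-16 + L²) = -16 + L²)
√(H(d(-3, 2), -64) + q(49, -46)) = √((-16 + (-64)²) + (44 - 46 + 49)) = √((-16 + 4096) + 47) = √(4080 + 47) = √4127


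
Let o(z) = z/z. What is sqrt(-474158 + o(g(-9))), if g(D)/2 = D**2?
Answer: I*sqrt(474157) ≈ 688.59*I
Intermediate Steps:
g(D) = 2*D**2
o(z) = 1
sqrt(-474158 + o(g(-9))) = sqrt(-474158 + 1) = sqrt(-474157) = I*sqrt(474157)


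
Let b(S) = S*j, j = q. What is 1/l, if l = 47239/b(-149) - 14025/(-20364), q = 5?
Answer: -5057060/317175457 ≈ -0.015944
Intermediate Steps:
j = 5
b(S) = 5*S (b(S) = S*5 = 5*S)
l = -317175457/5057060 (l = 47239/((5*(-149))) - 14025/(-20364) = 47239/(-745) - 14025*(-1/20364) = 47239*(-1/745) + 4675/6788 = -47239/745 + 4675/6788 = -317175457/5057060 ≈ -62.719)
1/l = 1/(-317175457/5057060) = -5057060/317175457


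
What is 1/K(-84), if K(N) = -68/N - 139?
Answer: -21/2902 ≈ -0.0072364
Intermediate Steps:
K(N) = -139 - 68/N
1/K(-84) = 1/(-139 - 68/(-84)) = 1/(-139 - 68*(-1/84)) = 1/(-139 + 17/21) = 1/(-2902/21) = -21/2902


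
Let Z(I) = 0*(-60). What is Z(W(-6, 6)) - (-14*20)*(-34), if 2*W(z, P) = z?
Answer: -9520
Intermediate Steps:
W(z, P) = z/2
Z(I) = 0
Z(W(-6, 6)) - (-14*20)*(-34) = 0 - (-14*20)*(-34) = 0 - (-280)*(-34) = 0 - 1*9520 = 0 - 9520 = -9520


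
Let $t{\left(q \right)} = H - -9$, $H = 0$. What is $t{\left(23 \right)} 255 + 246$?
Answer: $2541$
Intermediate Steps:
$t{\left(q \right)} = 9$ ($t{\left(q \right)} = 0 - -9 = 0 + 9 = 9$)
$t{\left(23 \right)} 255 + 246 = 9 \cdot 255 + 246 = 2295 + 246 = 2541$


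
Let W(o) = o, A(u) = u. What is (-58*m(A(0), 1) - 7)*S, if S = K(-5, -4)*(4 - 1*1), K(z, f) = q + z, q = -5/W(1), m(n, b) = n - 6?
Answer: -10230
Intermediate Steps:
m(n, b) = -6 + n
q = -5 (q = -5/1 = -5*1 = -5)
K(z, f) = -5 + z
S = -30 (S = (-5 - 5)*(4 - 1*1) = -10*(4 - 1) = -10*3 = -30)
(-58*m(A(0), 1) - 7)*S = (-58*(-6 + 0) - 7)*(-30) = (-58*(-6) - 7)*(-30) = (348 - 7)*(-30) = 341*(-30) = -10230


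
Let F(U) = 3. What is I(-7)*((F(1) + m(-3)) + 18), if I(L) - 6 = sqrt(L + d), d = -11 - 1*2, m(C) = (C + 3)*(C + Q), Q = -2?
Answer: 126 + 42*I*sqrt(5) ≈ 126.0 + 93.915*I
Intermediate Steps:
m(C) = (-2 + C)*(3 + C) (m(C) = (C + 3)*(C - 2) = (3 + C)*(-2 + C) = (-2 + C)*(3 + C))
d = -13 (d = -11 - 2 = -13)
I(L) = 6 + sqrt(-13 + L) (I(L) = 6 + sqrt(L - 13) = 6 + sqrt(-13 + L))
I(-7)*((F(1) + m(-3)) + 18) = (6 + sqrt(-13 - 7))*((3 + (-6 - 3 + (-3)**2)) + 18) = (6 + sqrt(-20))*((3 + (-6 - 3 + 9)) + 18) = (6 + 2*I*sqrt(5))*((3 + 0) + 18) = (6 + 2*I*sqrt(5))*(3 + 18) = (6 + 2*I*sqrt(5))*21 = 126 + 42*I*sqrt(5)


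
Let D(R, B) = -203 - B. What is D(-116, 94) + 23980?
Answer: 23683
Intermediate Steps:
D(-116, 94) + 23980 = (-203 - 1*94) + 23980 = (-203 - 94) + 23980 = -297 + 23980 = 23683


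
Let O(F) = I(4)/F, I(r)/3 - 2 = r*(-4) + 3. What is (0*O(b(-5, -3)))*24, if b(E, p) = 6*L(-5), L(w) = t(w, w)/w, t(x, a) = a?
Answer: 0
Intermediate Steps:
I(r) = 15 - 12*r (I(r) = 6 + 3*(r*(-4) + 3) = 6 + 3*(-4*r + 3) = 6 + 3*(3 - 4*r) = 6 + (9 - 12*r) = 15 - 12*r)
L(w) = 1 (L(w) = w/w = 1)
b(E, p) = 6 (b(E, p) = 6*1 = 6)
O(F) = -33/F (O(F) = (15 - 12*4)/F = (15 - 48)/F = -33/F)
(0*O(b(-5, -3)))*24 = (0*(-33/6))*24 = (0*(-33*⅙))*24 = (0*(-11/2))*24 = 0*24 = 0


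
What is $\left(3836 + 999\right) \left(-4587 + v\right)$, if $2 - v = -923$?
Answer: $-17705770$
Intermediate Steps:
$v = 925$ ($v = 2 - -923 = 2 + 923 = 925$)
$\left(3836 + 999\right) \left(-4587 + v\right) = \left(3836 + 999\right) \left(-4587 + 925\right) = 4835 \left(-3662\right) = -17705770$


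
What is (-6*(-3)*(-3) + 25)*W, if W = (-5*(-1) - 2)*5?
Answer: -435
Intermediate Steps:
W = 15 (W = (5 - 2)*5 = 3*5 = 15)
(-6*(-3)*(-3) + 25)*W = (-6*(-3)*(-3) + 25)*15 = (-3*(-6)*(-3) + 25)*15 = (18*(-3) + 25)*15 = (-54 + 25)*15 = -29*15 = -435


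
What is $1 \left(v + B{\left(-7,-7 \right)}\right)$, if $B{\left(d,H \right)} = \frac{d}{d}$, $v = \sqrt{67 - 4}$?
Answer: $1 + 3 \sqrt{7} \approx 8.9373$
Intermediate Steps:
$v = 3 \sqrt{7}$ ($v = \sqrt{63} = 3 \sqrt{7} \approx 7.9373$)
$B{\left(d,H \right)} = 1$
$1 \left(v + B{\left(-7,-7 \right)}\right) = 1 \left(3 \sqrt{7} + 1\right) = 1 \left(1 + 3 \sqrt{7}\right) = 1 + 3 \sqrt{7}$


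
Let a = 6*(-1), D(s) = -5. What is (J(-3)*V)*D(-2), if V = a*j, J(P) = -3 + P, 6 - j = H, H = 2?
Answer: -720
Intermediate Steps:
j = 4 (j = 6 - 1*2 = 6 - 2 = 4)
a = -6
V = -24 (V = -6*4 = -24)
(J(-3)*V)*D(-2) = ((-3 - 3)*(-24))*(-5) = -6*(-24)*(-5) = 144*(-5) = -720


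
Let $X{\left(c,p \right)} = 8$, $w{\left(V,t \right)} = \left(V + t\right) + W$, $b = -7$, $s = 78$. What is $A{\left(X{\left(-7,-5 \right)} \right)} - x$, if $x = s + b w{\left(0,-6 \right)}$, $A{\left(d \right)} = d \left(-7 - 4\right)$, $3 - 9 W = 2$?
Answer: $- \frac{1865}{9} \approx -207.22$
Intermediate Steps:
$W = \frac{1}{9}$ ($W = \frac{1}{3} - \frac{2}{9} = \frac{1}{9} \approx 0.11111$)
$w{\left(V,t \right)} = \frac{1}{9} + V + t$ ($w{\left(V,t \right)} = \left(V + t\right) + \frac{1}{9} = \frac{1}{9} + V + t$)
$A{\left(d \right)} = - 11 d$ ($A{\left(d \right)} = d \left(-11\right) = - 11 d$)
$x = \frac{1073}{9}$ ($x = 78 - 7 \left(\frac{1}{9} + 0 - 6\right) = 78 - - \frac{371}{9} = 78 + \frac{371}{9} = \frac{1073}{9} \approx 119.22$)
$A{\left(X{\left(-7,-5 \right)} \right)} - x = \left(-11\right) 8 - \frac{1073}{9} = -88 - \frac{1073}{9} = - \frac{1865}{9}$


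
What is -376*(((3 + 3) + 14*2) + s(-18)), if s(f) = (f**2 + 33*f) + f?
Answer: 95504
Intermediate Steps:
s(f) = f**2 + 34*f
-376*(((3 + 3) + 14*2) + s(-18)) = -376*(((3 + 3) + 14*2) - 18*(34 - 18)) = -376*((6 + 28) - 18*16) = -376*(34 - 288) = -376*(-254) = 95504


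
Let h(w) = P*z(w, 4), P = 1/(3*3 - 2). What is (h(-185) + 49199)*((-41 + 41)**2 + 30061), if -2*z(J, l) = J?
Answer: 20711157231/14 ≈ 1.4794e+9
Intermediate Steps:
z(J, l) = -J/2
P = 1/7 (P = 1/(9 - 2) = 1/7 ≈ 0.14286)
h(w) = -w/14 (h(w) = (-w/2)/7 = -w/14)
(h(-185) + 49199)*((-41 + 41)**2 + 30061) = (-1/14*(-185) + 49199)*((-41 + 41)**2 + 30061) = (185/14 + 49199)*(0**2 + 30061) = 688971*(0 + 30061)/14 = (688971/14)*30061 = 20711157231/14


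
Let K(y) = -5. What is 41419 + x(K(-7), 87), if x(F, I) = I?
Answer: 41506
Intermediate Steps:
41419 + x(K(-7), 87) = 41419 + 87 = 41506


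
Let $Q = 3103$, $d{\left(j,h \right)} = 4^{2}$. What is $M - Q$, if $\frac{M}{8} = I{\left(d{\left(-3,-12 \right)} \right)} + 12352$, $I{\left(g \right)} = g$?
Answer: $95841$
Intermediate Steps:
$d{\left(j,h \right)} = 16$
$M = 98944$ ($M = 8 \left(16 + 12352\right) = 8 \cdot 12368 = 98944$)
$M - Q = 98944 - 3103 = 95841$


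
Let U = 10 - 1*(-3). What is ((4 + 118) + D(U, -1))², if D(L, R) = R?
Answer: 14641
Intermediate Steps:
U = 13 (U = 10 + 3 = 13)
((4 + 118) + D(U, -1))² = ((4 + 118) - 1)² = (122 - 1)² = 121² = 14641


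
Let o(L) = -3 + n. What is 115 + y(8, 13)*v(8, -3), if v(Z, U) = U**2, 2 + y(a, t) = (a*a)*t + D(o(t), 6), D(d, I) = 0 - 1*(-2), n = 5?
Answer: 7603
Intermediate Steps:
o(L) = 2 (o(L) = -3 + 5 = 2)
D(d, I) = 2 (D(d, I) = 0 + 2 = 2)
y(a, t) = t*a**2 (y(a, t) = -2 + ((a*a)*t + 2) = -2 + (a**2*t + 2) = -2 + (t*a**2 + 2) = -2 + (2 + t*a**2) = t*a**2)
115 + y(8, 13)*v(8, -3) = 115 + (13*8**2)*(-3)**2 = 115 + (13*64)*9 = 115 + 832*9 = 115 + 7488 = 7603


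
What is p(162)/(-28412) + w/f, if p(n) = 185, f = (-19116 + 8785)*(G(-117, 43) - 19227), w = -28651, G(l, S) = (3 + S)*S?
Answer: -33780924727/5063001892628 ≈ -0.0066721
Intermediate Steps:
G(l, S) = S*(3 + S)
f = 178199419 (f = (-19116 + 8785)*(43*(3 + 43) - 19227) = -10331*(43*46 - 19227) = -10331*(1978 - 19227) = -10331*(-17249) = 178199419)
p(162)/(-28412) + w/f = 185/(-28412) - 28651/178199419 = 185*(-1/28412) - 28651*1/178199419 = -185/28412 - 28651/178199419 = -33780924727/5063001892628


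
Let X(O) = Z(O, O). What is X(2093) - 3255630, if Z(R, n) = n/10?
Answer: -32554207/10 ≈ -3.2554e+6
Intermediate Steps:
Z(R, n) = n/10 (Z(R, n) = n*(1/10) = n/10)
X(O) = O/10
X(2093) - 3255630 = (1/10)*2093 - 3255630 = 2093/10 - 3255630 = -32554207/10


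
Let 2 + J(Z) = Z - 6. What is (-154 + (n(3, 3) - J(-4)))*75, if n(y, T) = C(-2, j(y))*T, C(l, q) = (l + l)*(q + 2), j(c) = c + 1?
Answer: -16050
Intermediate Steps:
j(c) = 1 + c
C(l, q) = 2*l*(2 + q) (C(l, q) = (2*l)*(2 + q) = 2*l*(2 + q))
J(Z) = -8 + Z (J(Z) = -2 + (Z - 6) = -2 + (-6 + Z) = -8 + Z)
n(y, T) = T*(-12 - 4*y) (n(y, T) = (2*(-2)*(2 + (1 + y)))*T = (2*(-2)*(3 + y))*T = (-12 - 4*y)*T = T*(-12 - 4*y))
(-154 + (n(3, 3) - J(-4)))*75 = (-154 + (-4*3*(3 + 3) - (-8 - 4)))*75 = (-154 + (-4*3*6 - 1*(-12)))*75 = (-154 + (-72 + 12))*75 = (-154 - 60)*75 = -214*75 = -16050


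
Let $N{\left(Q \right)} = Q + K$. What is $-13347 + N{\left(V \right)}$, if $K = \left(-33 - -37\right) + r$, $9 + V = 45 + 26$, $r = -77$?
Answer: $-13358$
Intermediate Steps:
$V = 62$ ($V = -9 + \left(45 + 26\right) = -9 + 71 = 62$)
$K = -73$ ($K = \left(-33 - -37\right) - 77 = \left(-33 + 37\right) - 77 = 4 - 77 = -73$)
$N{\left(Q \right)} = -73 + Q$ ($N{\left(Q \right)} = Q - 73 = -73 + Q$)
$-13347 + N{\left(V \right)} = -13347 + \left(-73 + 62\right) = -13347 - 11 = -13358$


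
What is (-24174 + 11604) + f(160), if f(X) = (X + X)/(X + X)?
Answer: -12569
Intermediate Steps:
f(X) = 1 (f(X) = (2*X)/((2*X)) = (2*X)*(1/(2*X)) = 1)
(-24174 + 11604) + f(160) = (-24174 + 11604) + 1 = -12570 + 1 = -12569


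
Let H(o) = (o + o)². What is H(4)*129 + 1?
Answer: 8257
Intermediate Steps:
H(o) = 4*o² (H(o) = (2*o)² = 4*o²)
H(4)*129 + 1 = (4*4²)*129 + 1 = (4*16)*129 + 1 = 64*129 + 1 = 8256 + 1 = 8257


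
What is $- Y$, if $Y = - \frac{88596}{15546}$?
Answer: $\frac{14766}{2591} \approx 5.699$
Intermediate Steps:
$Y = - \frac{14766}{2591}$ ($Y = \left(-88596\right) \frac{1}{15546} = - \frac{14766}{2591} \approx -5.699$)
$- Y = \left(-1\right) \left(- \frac{14766}{2591}\right) = \frac{14766}{2591}$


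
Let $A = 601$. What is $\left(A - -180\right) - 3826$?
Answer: $-3045$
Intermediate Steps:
$\left(A - -180\right) - 3826 = \left(601 - -180\right) - 3826 = \left(601 + 180\right) - 3826 = 781 - 3826 = -3045$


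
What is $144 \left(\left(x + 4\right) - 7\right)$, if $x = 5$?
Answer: $288$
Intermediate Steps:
$144 \left(\left(x + 4\right) - 7\right) = 144 \left(\left(5 + 4\right) - 7\right) = 144 \left(9 - 7\right) = 144 \cdot 2 = 288$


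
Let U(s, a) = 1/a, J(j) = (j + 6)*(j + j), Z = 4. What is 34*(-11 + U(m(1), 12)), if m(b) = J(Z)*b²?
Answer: -2227/6 ≈ -371.17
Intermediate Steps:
J(j) = 2*j*(6 + j) (J(j) = (6 + j)*(2*j) = 2*j*(6 + j))
m(b) = 80*b² (m(b) = (2*4*(6 + 4))*b² = (2*4*10)*b² = 80*b²)
34*(-11 + U(m(1), 12)) = 34*(-11 + 1/12) = 34*(-131/12) = -2227/6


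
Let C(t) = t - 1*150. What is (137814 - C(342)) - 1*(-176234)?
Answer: 313856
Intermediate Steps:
C(t) = -150 + t (C(t) = t - 150 = -150 + t)
(137814 - C(342)) - 1*(-176234) = (137814 - (-150 + 342)) - 1*(-176234) = (137814 - 1*192) + 176234 = (137814 - 192) + 176234 = 137622 + 176234 = 313856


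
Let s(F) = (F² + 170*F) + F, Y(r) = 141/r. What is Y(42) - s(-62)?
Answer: 94659/14 ≈ 6761.4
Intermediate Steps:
s(F) = F² + 171*F
Y(42) - s(-62) = 141/42 - (-62)*(171 - 62) = 141*(1/42) - (-62)*109 = 47/14 - 1*(-6758) = 47/14 + 6758 = 94659/14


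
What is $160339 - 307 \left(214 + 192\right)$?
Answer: $35697$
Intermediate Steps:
$160339 - 307 \left(214 + 192\right) = 160339 - 307 \cdot 406 = 160339 - 124642 = 35697$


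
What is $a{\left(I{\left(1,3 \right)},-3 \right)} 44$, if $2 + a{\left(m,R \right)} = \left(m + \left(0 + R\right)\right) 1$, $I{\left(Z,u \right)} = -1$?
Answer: $-264$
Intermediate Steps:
$a{\left(m,R \right)} = -2 + R + m$ ($a{\left(m,R \right)} = -2 + \left(m + \left(0 + R\right)\right) 1 = -2 + \left(m + R\right) 1 = -2 + \left(R + m\right) 1 = -2 + \left(R + m\right) = -2 + R + m$)
$a{\left(I{\left(1,3 \right)},-3 \right)} 44 = \left(-2 - 3 - 1\right) 44 = \left(-6\right) 44 = -264$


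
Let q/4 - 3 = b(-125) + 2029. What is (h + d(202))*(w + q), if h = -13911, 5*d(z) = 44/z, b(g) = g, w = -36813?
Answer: 41005117621/101 ≈ 4.0599e+8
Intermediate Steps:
q = 7628 (q = 12 + 4*(-125 + 2029) = 12 + 4*1904 = 12 + 7616 = 7628)
d(z) = 44/(5*z) (d(z) = (44/z)/5 = 44/(5*z))
(h + d(202))*(w + q) = (-13911 + (44/5)/202)*(-36813 + 7628) = (-13911 + (44/5)*(1/202))*(-29185) = (-13911 + 22/505)*(-29185) = -7025033/505*(-29185) = 41005117621/101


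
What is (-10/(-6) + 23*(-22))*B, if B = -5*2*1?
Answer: 15130/3 ≈ 5043.3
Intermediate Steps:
B = -10 (B = -10*1 = -10)
(-10/(-6) + 23*(-22))*B = (-10/(-6) + 23*(-22))*(-10) = (-10*(-⅙) - 506)*(-10) = (5/3 - 506)*(-10) = -1513/3*(-10) = 15130/3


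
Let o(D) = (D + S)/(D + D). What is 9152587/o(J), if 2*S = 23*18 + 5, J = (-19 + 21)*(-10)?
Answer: -732206960/379 ≈ -1.9319e+6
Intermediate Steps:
J = -20 (J = 2*(-10) = -20)
S = 419/2 (S = (23*18 + 5)/2 = (414 + 5)/2 = (½)*419 = 419/2 ≈ 209.50)
o(D) = (419/2 + D)/(2*D) (o(D) = (D + 419/2)/(D + D) = (419/2 + D)/((2*D)) = (419/2 + D)*(1/(2*D)) = (419/2 + D)/(2*D))
9152587/o(J) = 9152587/(((¼)*(419 + 2*(-20))/(-20))) = 9152587/(((¼)*(-1/20)*(419 - 40))) = 9152587/(((¼)*(-1/20)*379)) = 9152587/(-379/80) = 9152587*(-80/379) = -732206960/379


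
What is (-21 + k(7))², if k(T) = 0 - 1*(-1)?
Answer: 400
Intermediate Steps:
k(T) = 1 (k(T) = 0 + 1 = 1)
(-21 + k(7))² = (-21 + 1)² = (-20)² = 400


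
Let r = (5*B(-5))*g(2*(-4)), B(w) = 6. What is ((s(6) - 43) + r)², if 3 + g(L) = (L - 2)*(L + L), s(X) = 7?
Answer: 21846276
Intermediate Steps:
g(L) = -3 + 2*L*(-2 + L) (g(L) = -3 + (L - 2)*(L + L) = -3 + (-2 + L)*(2*L) = -3 + 2*L*(-2 + L))
r = 4710 (r = (5*6)*(-3 - 8*(-4) + 2*(2*(-4))²) = 30*(-3 - 4*(-8) + 2*(-8)²) = 30*(-3 + 32 + 2*64) = 30*(-3 + 32 + 128) = 30*157 = 4710)
((s(6) - 43) + r)² = ((7 - 43) + 4710)² = (-36 + 4710)² = 4674² = 21846276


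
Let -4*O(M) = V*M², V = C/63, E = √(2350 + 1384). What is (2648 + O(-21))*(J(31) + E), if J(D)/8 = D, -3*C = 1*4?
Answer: 1971848/3 + 7951*√3734/3 ≈ 8.1924e+5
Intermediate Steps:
C = -4/3 ≈ -1.3333
E = √3734 ≈ 61.106
J(D) = 8*D
V = -4/189 (V = -4/3/63 = -4/3*1/63 = -4/189 ≈ -0.021164)
O(M) = M²/189 (O(M) = -(-1)*M²/189 = M²/189)
(2648 + O(-21))*(J(31) + E) = (2648 + (1/189)*(-21)²)*(8*31 + √3734) = (2648 + (1/189)*441)*(248 + √3734) = (2648 + 7/3)*(248 + √3734) = 7951*(248 + √3734)/3 = 1971848/3 + 7951*√3734/3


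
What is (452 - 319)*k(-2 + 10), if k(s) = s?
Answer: 1064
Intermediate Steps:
(452 - 319)*k(-2 + 10) = (452 - 319)*(-2 + 10) = 133*8 = 1064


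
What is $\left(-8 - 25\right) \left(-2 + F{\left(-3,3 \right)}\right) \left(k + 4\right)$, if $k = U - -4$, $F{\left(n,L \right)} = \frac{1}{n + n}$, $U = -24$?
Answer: $-1144$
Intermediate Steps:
$F{\left(n,L \right)} = \frac{1}{2 n}$
$k = -20$ ($k = -24 - -4 = -24 + 4 = -20$)
$\left(-8 - 25\right) \left(-2 + F{\left(-3,3 \right)}\right) \left(k + 4\right) = \left(-8 - 25\right) \left(-2 + \frac{1}{2 \left(-3\right)}\right) \left(-20 + 4\right) = - 33 \left(-2 + \frac{1}{2} \left(- \frac{1}{3}\right)\right) \left(-16\right) = - 33 \left(-2 - \frac{1}{6}\right) \left(-16\right) = \left(-33\right) \left(- \frac{13}{6}\right) \left(-16\right) = \frac{143}{2} \left(-16\right) = -1144$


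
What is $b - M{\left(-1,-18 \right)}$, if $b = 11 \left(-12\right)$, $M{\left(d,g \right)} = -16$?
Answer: $-116$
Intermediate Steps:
$b = -132$
$b - M{\left(-1,-18 \right)} = -132 - -16 = -132 + 16 = -116$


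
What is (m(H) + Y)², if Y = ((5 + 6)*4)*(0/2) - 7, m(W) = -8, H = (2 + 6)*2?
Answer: 225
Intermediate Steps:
H = 16 (H = 8*2 = 16)
Y = -7 (Y = (11*4)*(0*(½)) - 7 = 44*0 - 7 = 0 - 7 = -7)
(m(H) + Y)² = (-8 - 7)² = (-15)² = 225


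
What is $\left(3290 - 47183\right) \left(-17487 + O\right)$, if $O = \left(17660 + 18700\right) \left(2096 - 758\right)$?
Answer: $-2134612847349$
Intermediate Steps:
$O = 48649680$ ($O = 36360 \cdot 1338 = 48649680$)
$\left(3290 - 47183\right) \left(-17487 + O\right) = \left(3290 - 47183\right) \left(-17487 + 48649680\right) = \left(-43893\right) 48632193 = -2134612847349$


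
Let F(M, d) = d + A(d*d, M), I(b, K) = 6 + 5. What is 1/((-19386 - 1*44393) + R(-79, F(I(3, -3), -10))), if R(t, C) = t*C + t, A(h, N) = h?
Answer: -1/70968 ≈ -1.4091e-5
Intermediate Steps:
I(b, K) = 11
F(M, d) = d + d² (F(M, d) = d + d*d = d + d²)
R(t, C) = t + C*t (R(t, C) = C*t + t = t + C*t)
1/((-19386 - 1*44393) + R(-79, F(I(3, -3), -10))) = 1/((-19386 - 1*44393) - 79*(1 - 10*(1 - 10))) = 1/((-19386 - 44393) - 79*(1 - 10*(-9))) = 1/(-63779 - 79*(1 + 90)) = 1/(-63779 - 79*91) = 1/(-63779 - 7189) = 1/(-70968) = -1/70968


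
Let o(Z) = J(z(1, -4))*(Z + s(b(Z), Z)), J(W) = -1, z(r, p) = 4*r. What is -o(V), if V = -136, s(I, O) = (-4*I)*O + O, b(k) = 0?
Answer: -272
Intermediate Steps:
s(I, O) = O - 4*I*O (s(I, O) = -4*I*O + O = O - 4*I*O)
o(Z) = -2*Z (o(Z) = -(Z + Z*(1 - 4*0)) = -(Z + Z*(1 + 0)) = -(Z + Z*1) = -(Z + Z) = -2*Z)
-o(V) = -(-2)*(-136) = -1*272 = -272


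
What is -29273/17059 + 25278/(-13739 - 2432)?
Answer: -904591085/275861089 ≈ -3.2792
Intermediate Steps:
-29273/17059 + 25278/(-13739 - 2432) = -29273*1/17059 + 25278/(-16171) = -29273/17059 + 25278*(-1/16171) = -29273/17059 - 25278/16171 = -904591085/275861089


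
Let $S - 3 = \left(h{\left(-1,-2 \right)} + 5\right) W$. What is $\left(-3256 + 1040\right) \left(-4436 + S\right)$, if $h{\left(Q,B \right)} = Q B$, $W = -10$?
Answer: $9978648$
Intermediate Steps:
$h{\left(Q,B \right)} = B Q$
$S = -67$ ($S = 3 + \left(\left(-2\right) \left(-1\right) + 5\right) \left(-10\right) = 3 + \left(2 + 5\right) \left(-10\right) = 3 + 7 \left(-10\right) = 3 - 70 = -67$)
$\left(-3256 + 1040\right) \left(-4436 + S\right) = \left(-3256 + 1040\right) \left(-4436 - 67\right) = \left(-2216\right) \left(-4503\right) = 9978648$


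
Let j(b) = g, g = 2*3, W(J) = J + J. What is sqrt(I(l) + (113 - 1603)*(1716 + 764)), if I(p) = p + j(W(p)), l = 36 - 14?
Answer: 2*I*sqrt(923793) ≈ 1922.3*I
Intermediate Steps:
W(J) = 2*J
g = 6
j(b) = 6
l = 22
I(p) = 6 + p (I(p) = p + 6 = 6 + p)
sqrt(I(l) + (113 - 1603)*(1716 + 764)) = sqrt((6 + 22) + (113 - 1603)*(1716 + 764)) = sqrt(28 - 1490*2480) = sqrt(28 - 3695200) = sqrt(-3695172) = 2*I*sqrt(923793)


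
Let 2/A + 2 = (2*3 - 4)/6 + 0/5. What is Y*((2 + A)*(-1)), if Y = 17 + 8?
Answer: -20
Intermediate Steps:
A = -6/5 (A = 2/(-2 + ((2*3 - 4)/6 + 0/5)) = 2/(-2 + ((6 - 4)*(⅙) + 0*(⅕))) = 2/(-2 + (2*(⅙) + 0)) = 2/(-2 + (⅓ + 0)) = 2/(-2 + ⅓) = 2/(-5/3) = 2*(-⅗) = -6/5 ≈ -1.2000)
Y = 25
Y*((2 + A)*(-1)) = 25*((2 - 6/5)*(-1)) = 25*((⅘)*(-1)) = 25*(-⅘) = -20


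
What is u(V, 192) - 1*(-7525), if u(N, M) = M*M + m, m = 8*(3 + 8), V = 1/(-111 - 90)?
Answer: 44477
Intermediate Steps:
V = -1/201 (V = 1/(-201) = -1/201 ≈ -0.0049751)
m = 88 (m = 8*11 = 88)
u(N, M) = 88 + M² (u(N, M) = M*M + 88 = M² + 88 = 88 + M²)
u(V, 192) - 1*(-7525) = (88 + 192²) - 1*(-7525) = (88 + 36864) + 7525 = 36952 + 7525 = 44477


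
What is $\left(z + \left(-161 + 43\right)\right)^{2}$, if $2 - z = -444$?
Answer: $107584$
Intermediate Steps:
$z = 446$ ($z = 2 - -444 = 2 + 444 = 446$)
$\left(z + \left(-161 + 43\right)\right)^{2} = \left(446 + \left(-161 + 43\right)\right)^{2} = \left(446 - 118\right)^{2} = 328^{2} = 107584$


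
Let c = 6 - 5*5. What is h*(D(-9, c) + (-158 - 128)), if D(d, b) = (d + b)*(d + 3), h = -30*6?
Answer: 21240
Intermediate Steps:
c = -19 (c = 6 - 25 = -19)
h = -180
D(d, b) = (3 + d)*(b + d) (D(d, b) = (b + d)*(3 + d) = (3 + d)*(b + d))
h*(D(-9, c) + (-158 - 128)) = -180*(((-9)² + 3*(-19) + 3*(-9) - 19*(-9)) + (-158 - 128)) = -180*((81 - 57 - 27 + 171) - 286) = -180*(168 - 286) = -180*(-118) = 21240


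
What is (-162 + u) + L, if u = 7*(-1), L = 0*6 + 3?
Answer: -166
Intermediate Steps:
L = 3 (L = 0 + 3 = 3)
u = -7
(-162 + u) + L = (-162 - 7) + 3 = -169 + 3 = -166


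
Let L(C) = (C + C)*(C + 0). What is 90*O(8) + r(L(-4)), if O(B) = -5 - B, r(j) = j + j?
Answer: -1106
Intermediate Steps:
L(C) = 2*C**2 (L(C) = (2*C)*C = 2*C**2)
r(j) = 2*j
90*O(8) + r(L(-4)) = 90*(-5 - 1*8) + 2*(2*(-4)**2) = 90*(-5 - 8) + 2*(2*16) = 90*(-13) + 2*32 = -1170 + 64 = -1106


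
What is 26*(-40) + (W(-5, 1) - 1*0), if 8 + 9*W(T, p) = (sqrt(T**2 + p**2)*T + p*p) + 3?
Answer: -9364/9 - 5*sqrt(26)/9 ≈ -1043.3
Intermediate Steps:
W(T, p) = -5/9 + p**2/9 + T*sqrt(T**2 + p**2)/9 (W(T, p) = -8/9 + ((sqrt(T**2 + p**2)*T + p*p) + 3)/9 = -8/9 + ((T*sqrt(T**2 + p**2) + p**2) + 3)/9 = -8/9 + ((p**2 + T*sqrt(T**2 + p**2)) + 3)/9 = -8/9 + (3 + p**2 + T*sqrt(T**2 + p**2))/9 = -8/9 + (1/3 + p**2/9 + T*sqrt(T**2 + p**2)/9) = -5/9 + p**2/9 + T*sqrt(T**2 + p**2)/9)
26*(-40) + (W(-5, 1) - 1*0) = 26*(-40) + ((-5/9 + (1/9)*1**2 + (1/9)*(-5)*sqrt((-5)**2 + 1**2)) - 1*0) = -1040 + ((-5/9 + (1/9)*1 + (1/9)*(-5)*sqrt(25 + 1)) + 0) = -1040 + ((-5/9 + 1/9 + (1/9)*(-5)*sqrt(26)) + 0) = -1040 + ((-5/9 + 1/9 - 5*sqrt(26)/9) + 0) = -1040 + ((-4/9 - 5*sqrt(26)/9) + 0) = -1040 + (-4/9 - 5*sqrt(26)/9) = -9364/9 - 5*sqrt(26)/9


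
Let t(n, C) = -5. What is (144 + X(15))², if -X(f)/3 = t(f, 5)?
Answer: 25281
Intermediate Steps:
X(f) = 15 (X(f) = -3*(-5) = 15)
(144 + X(15))² = (144 + 15)² = 159² = 25281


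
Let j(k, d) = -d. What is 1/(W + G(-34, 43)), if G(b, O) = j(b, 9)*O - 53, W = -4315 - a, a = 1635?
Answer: -1/6390 ≈ -0.00015649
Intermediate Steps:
W = -5950 (W = -4315 - 1*1635 = -4315 - 1635 = -5950)
G(b, O) = -53 - 9*O (G(b, O) = (-1*9)*O - 53 = -9*O - 53 = -53 - 9*O)
1/(W + G(-34, 43)) = 1/(-5950 + (-53 - 9*43)) = 1/(-5950 + (-53 - 387)) = 1/(-5950 - 440) = 1/(-6390) = -1/6390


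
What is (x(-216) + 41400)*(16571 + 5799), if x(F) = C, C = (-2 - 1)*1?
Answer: 926050890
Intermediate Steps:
C = -3 (C = -3*1 = -3)
x(F) = -3
(x(-216) + 41400)*(16571 + 5799) = (-3 + 41400)*(16571 + 5799) = 41397*22370 = 926050890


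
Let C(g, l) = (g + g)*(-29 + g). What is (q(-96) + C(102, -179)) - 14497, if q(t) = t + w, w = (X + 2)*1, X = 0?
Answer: 301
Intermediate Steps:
C(g, l) = 2*g*(-29 + g) (C(g, l) = (2*g)*(-29 + g) = 2*g*(-29 + g))
w = 2 (w = (0 + 2)*1 = 2*1 = 2)
q(t) = 2 + t (q(t) = t + 2 = 2 + t)
(q(-96) + C(102, -179)) - 14497 = ((2 - 96) + 2*102*(-29 + 102)) - 14497 = (-94 + 2*102*73) - 14497 = (-94 + 14892) - 14497 = 14798 - 14497 = 301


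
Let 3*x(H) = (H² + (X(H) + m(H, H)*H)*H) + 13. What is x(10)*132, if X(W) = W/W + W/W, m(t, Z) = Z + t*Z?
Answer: 489852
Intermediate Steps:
m(t, Z) = Z + Z*t
X(W) = 2 (X(W) = 1 + 1 = 2)
x(H) = 13/3 + H²/3 + H*(2 + H²*(1 + H))/3 (x(H) = ((H² + (2 + (H*(1 + H))*H)*H) + 13)/3 = ((H² + (2 + H²*(1 + H))*H) + 13)/3 = ((H² + H*(2 + H²*(1 + H))) + 13)/3 = (13 + H² + H*(2 + H²*(1 + H)))/3 = 13/3 + H²/3 + H*(2 + H²*(1 + H))/3)
x(10)*132 = (13/3 + (⅓)*10² + (⅔)*10 + (⅓)*10³*(1 + 10))*132 = (13/3 + (⅓)*100 + 20/3 + (⅓)*1000*11)*132 = (13/3 + 100/3 + 20/3 + 11000/3)*132 = 3711*132 = 489852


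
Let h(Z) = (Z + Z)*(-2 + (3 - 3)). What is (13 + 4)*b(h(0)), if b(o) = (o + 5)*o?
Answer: 0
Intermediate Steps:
h(Z) = -4*Z (h(Z) = (2*Z)*(-2 + 0) = (2*Z)*(-2) = -4*Z)
b(o) = o*(5 + o) (b(o) = (5 + o)*o = o*(5 + o))
(13 + 4)*b(h(0)) = (13 + 4)*((-4*0)*(5 - 4*0)) = 17*(0*(5 + 0)) = 17*(0*5) = 17*0 = 0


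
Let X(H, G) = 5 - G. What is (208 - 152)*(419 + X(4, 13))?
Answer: 23016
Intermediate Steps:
(208 - 152)*(419 + X(4, 13)) = (208 - 152)*(419 + (5 - 1*13)) = 56*(419 + (5 - 13)) = 56*(419 - 8) = 56*411 = 23016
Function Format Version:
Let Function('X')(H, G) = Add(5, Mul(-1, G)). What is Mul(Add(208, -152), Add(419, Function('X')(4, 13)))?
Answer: 23016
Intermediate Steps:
Mul(Add(208, -152), Add(419, Function('X')(4, 13))) = Mul(Add(208, -152), Add(419, Add(5, Mul(-1, 13)))) = Mul(56, Add(419, Add(5, -13))) = Mul(56, Add(419, -8)) = Mul(56, 411) = 23016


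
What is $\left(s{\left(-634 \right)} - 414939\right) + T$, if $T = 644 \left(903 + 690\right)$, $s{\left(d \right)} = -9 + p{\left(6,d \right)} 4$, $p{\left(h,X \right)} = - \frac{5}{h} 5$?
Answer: $\frac{1832782}{3} \approx 6.1093 \cdot 10^{5}$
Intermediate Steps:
$p{\left(h,X \right)} = - \frac{25}{h}$
$s{\left(d \right)} = - \frac{77}{3}$ ($s{\left(d \right)} = -9 + - \frac{25}{6} \cdot 4 = -9 + \left(-25\right) \frac{1}{6} \cdot 4 = -9 - \frac{50}{3} = - \frac{77}{3}$)
$T = 1025892$ ($T = 644 \cdot 1593 = 1025892$)
$\left(s{\left(-634 \right)} - 414939\right) + T = \left(- \frac{77}{3} - 414939\right) + 1025892 = - \frac{1244894}{3} + 1025892 = \frac{1832782}{3}$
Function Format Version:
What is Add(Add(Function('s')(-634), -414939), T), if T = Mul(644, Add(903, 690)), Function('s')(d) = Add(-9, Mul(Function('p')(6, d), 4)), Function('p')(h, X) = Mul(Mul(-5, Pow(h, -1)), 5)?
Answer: Rational(1832782, 3) ≈ 6.1093e+5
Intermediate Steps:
Function('p')(h, X) = Mul(-25, Pow(h, -1))
Function('s')(d) = Rational(-77, 3) (Function('s')(d) = Add(-9, Mul(Mul(-25, Pow(6, -1)), 4)) = Add(-9, Mul(Mul(-25, Rational(1, 6)), 4)) = Add(-9, Mul(Rational(-25, 6), 4)) = Add(-9, Rational(-50, 3)) = Rational(-77, 3))
T = 1025892 (T = Mul(644, 1593) = 1025892)
Add(Add(Function('s')(-634), -414939), T) = Add(Add(Rational(-77, 3), -414939), 1025892) = Add(Rational(-1244894, 3), 1025892) = Rational(1832782, 3)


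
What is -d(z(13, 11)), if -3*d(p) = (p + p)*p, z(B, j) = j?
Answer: 242/3 ≈ 80.667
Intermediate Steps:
d(p) = -2*p²/3 (d(p) = -(p + p)*p/3 = -2*p*p/3 = -2*p²/3)
-d(z(13, 11)) = -(-2)*11²/3 = -(-2)*121/3 = -1*(-242/3) = 242/3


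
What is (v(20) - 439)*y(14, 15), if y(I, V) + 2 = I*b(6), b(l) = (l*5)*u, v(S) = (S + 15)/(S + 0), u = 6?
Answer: -2201991/2 ≈ -1.1010e+6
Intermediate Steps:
v(S) = (15 + S)/S
b(l) = 30*l (b(l) = (l*5)*6 = (5*l)*6 = 30*l)
y(I, V) = -2 + 180*I (y(I, V) = -2 + I*(30*6) = -2 + I*180 = -2 + 180*I)
(v(20) - 439)*y(14, 15) = ((15 + 20)/20 - 439)*(-2 + 180*14) = ((1/20)*35 - 439)*(-2 + 2520) = (7/4 - 439)*2518 = -1749/4*2518 = -2201991/2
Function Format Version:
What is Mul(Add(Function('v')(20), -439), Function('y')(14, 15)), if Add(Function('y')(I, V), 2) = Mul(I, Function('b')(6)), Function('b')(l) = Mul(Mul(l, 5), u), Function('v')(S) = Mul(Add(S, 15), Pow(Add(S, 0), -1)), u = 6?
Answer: Rational(-2201991, 2) ≈ -1.1010e+6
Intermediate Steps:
Function('v')(S) = Mul(Pow(S, -1), Add(15, S)) (Function('v')(S) = Mul(Add(15, S), Pow(S, -1)) = Mul(Pow(S, -1), Add(15, S)))
Function('b')(l) = Mul(30, l) (Function('b')(l) = Mul(Mul(l, 5), 6) = Mul(Mul(5, l), 6) = Mul(30, l))
Function('y')(I, V) = Add(-2, Mul(180, I)) (Function('y')(I, V) = Add(-2, Mul(I, Mul(30, 6))) = Add(-2, Mul(I, 180)) = Add(-2, Mul(180, I)))
Mul(Add(Function('v')(20), -439), Function('y')(14, 15)) = Mul(Add(Mul(Pow(20, -1), Add(15, 20)), -439), Add(-2, Mul(180, 14))) = Mul(Add(Mul(Rational(1, 20), 35), -439), Add(-2, 2520)) = Mul(Add(Rational(7, 4), -439), 2518) = Mul(Rational(-1749, 4), 2518) = Rational(-2201991, 2)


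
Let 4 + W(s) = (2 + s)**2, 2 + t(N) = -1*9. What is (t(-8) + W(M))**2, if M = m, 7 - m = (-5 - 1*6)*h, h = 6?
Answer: 31472100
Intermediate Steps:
m = 73 (m = 7 - (-5 - 1*6)*6 = 7 - (-5 - 6)*6 = 7 - (-11)*6 = 7 - 1*(-66) = 7 + 66 = 73)
M = 73
t(N) = -11 (t(N) = -2 - 1*9 = -2 - 9 = -11)
W(s) = -4 + (2 + s)**2
(t(-8) + W(M))**2 = (-11 + 73*(4 + 73))**2 = (-11 + 73*77)**2 = (-11 + 5621)**2 = 5610**2 = 31472100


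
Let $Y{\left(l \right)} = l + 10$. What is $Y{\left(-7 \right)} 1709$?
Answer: $5127$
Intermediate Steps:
$Y{\left(l \right)} = 10 + l$
$Y{\left(-7 \right)} 1709 = \left(10 - 7\right) 1709 = 3 \cdot 1709 = 5127$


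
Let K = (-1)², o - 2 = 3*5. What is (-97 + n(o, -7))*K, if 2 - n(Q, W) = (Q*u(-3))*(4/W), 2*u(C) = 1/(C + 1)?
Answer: -682/7 ≈ -97.429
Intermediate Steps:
o = 17 (o = 2 + 3*5 = 2 + 15 = 17)
K = 1
u(C) = 1/(2*(1 + C)) (u(C) = 1/(2*(C + 1)) = 1/(2*(1 + C)))
n(Q, W) = 2 + Q/W (n(Q, W) = 2 - Q*(1/(2*(1 - 3)))*4/W = 2 - Q*((½)/(-2))*4/W = 2 - Q*((½)*(-½))*4/W = 2 - Q*(-¼)*4/W = 2 - (-Q/4)*4/W = 2 - (-1)*Q/W = 2 + Q/W)
(-97 + n(o, -7))*K = (-97 + (2 + 17/(-7)))*1 = (-97 + (2 + 17*(-⅐)))*1 = (-97 + (2 - 17/7))*1 = (-97 - 3/7)*1 = -682/7*1 = -682/7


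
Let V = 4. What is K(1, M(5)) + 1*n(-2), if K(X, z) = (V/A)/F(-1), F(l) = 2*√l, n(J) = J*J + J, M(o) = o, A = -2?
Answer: 2 + I ≈ 2.0 + 1.0*I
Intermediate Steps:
n(J) = J + J² (n(J) = J² + J = J + J²)
K(X, z) = I (K(X, z) = (4/(-2))/((2*√(-1))) = (4*(-½))/((2*I)) = -(-1)*I = I)
K(1, M(5)) + 1*n(-2) = I + 1*(-2*(1 - 2)) = I + 1*(-2*(-1)) = I + 1*2 = I + 2 = 2 + I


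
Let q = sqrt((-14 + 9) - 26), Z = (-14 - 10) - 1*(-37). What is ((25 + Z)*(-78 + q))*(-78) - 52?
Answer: 231140 - 2964*I*sqrt(31) ≈ 2.3114e+5 - 16503.0*I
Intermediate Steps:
Z = 13 (Z = -24 + 37 = 13)
q = I*sqrt(31) (q = sqrt(-5 - 26) = sqrt(-31) = I*sqrt(31) ≈ 5.5678*I)
((25 + Z)*(-78 + q))*(-78) - 52 = ((25 + 13)*(-78 + I*sqrt(31)))*(-78) - 52 = (38*(-78 + I*sqrt(31)))*(-78) - 52 = (-2964 + 38*I*sqrt(31))*(-78) - 52 = (231192 - 2964*I*sqrt(31)) - 52 = 231140 - 2964*I*sqrt(31)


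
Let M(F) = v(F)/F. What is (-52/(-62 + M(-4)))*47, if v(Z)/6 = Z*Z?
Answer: 1222/43 ≈ 28.419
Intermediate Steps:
v(Z) = 6*Z² (v(Z) = 6*(Z*Z) = 6*Z²)
M(F) = 6*F (M(F) = (6*F²)/F = 6*F)
(-52/(-62 + M(-4)))*47 = (-52/(-62 + 6*(-4)))*47 = (-52/(-62 - 24))*47 = (-52/(-86))*47 = -1/86*(-52)*47 = (26/43)*47 = 1222/43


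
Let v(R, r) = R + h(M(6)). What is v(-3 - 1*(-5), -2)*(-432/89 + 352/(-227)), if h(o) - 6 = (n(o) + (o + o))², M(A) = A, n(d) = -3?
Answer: -129392/227 ≈ -570.01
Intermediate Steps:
h(o) = 6 + (-3 + 2*o)² (h(o) = 6 + (-3 + (o + o))² = 6 + (-3 + 2*o)²)
v(R, r) = 87 + R (v(R, r) = R + (6 + (-3 + 2*6)²) = R + (6 + (-3 + 12)²) = R + (6 + 9²) = R + (6 + 81) = R + 87 = 87 + R)
v(-3 - 1*(-5), -2)*(-432/89 + 352/(-227)) = (87 + (-3 - 1*(-5)))*(-432/89 + 352/(-227)) = (87 + (-3 + 5))*(-432*1/89 + 352*(-1/227)) = (87 + 2)*(-432/89 - 352/227) = 89*(-129392/20203) = -129392/227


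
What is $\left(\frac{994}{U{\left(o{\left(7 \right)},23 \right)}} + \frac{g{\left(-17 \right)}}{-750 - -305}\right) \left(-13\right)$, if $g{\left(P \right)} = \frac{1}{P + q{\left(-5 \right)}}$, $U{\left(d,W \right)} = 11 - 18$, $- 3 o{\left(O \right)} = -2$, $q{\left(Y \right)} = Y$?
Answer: $\frac{18072327}{9790} \approx 1846.0$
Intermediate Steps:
$o{\left(O \right)} = \frac{2}{3}$ ($o{\left(O \right)} = \left(- \frac{1}{3}\right) \left(-2\right) = \frac{2}{3}$)
$U{\left(d,W \right)} = -7$ ($U{\left(d,W \right)} = 11 - 18 = -7$)
$g{\left(P \right)} = \frac{1}{-5 + P}$ ($g{\left(P \right)} = \frac{1}{P - 5} = \frac{1}{-5 + P}$)
$\left(\frac{994}{U{\left(o{\left(7 \right)},23 \right)}} + \frac{g{\left(-17 \right)}}{-750 - -305}\right) \left(-13\right) = \left(\frac{994}{-7} + \frac{1}{\left(-5 - 17\right) \left(-750 - -305\right)}\right) \left(-13\right) = \left(994 \left(- \frac{1}{7}\right) + \frac{1}{\left(-22\right) \left(-750 + 305\right)}\right) \left(-13\right) = \left(-142 - \frac{1}{22 \left(-445\right)}\right) \left(-13\right) = \left(-142 - - \frac{1}{9790}\right) \left(-13\right) = \left(-142 + \frac{1}{9790}\right) \left(-13\right) = \left(- \frac{1390179}{9790}\right) \left(-13\right) = \frac{18072327}{9790}$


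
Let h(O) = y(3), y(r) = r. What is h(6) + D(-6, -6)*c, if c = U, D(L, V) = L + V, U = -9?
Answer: 111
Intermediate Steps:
h(O) = 3
c = -9
h(6) + D(-6, -6)*c = 3 + (-6 - 6)*(-9) = 3 - 12*(-9) = 3 + 108 = 111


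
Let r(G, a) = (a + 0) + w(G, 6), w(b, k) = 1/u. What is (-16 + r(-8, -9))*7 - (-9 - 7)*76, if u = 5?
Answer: 5212/5 ≈ 1042.4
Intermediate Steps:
w(b, k) = ⅕ (w(b, k) = 1/5 = ⅕)
r(G, a) = ⅕ + a (r(G, a) = (a + 0) + ⅕ = a + ⅕ = ⅕ + a)
(-16 + r(-8, -9))*7 - (-9 - 7)*76 = (-16 + (⅕ - 9))*7 - (-9 - 7)*76 = (-16 - 44/5)*7 - (-16)*76 = -124/5*7 - 1*(-1216) = -868/5 + 1216 = 5212/5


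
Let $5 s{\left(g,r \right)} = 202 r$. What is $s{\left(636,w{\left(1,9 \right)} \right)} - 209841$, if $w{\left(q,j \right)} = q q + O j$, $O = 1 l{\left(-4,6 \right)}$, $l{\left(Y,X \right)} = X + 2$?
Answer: $- \frac{1034459}{5} \approx -2.0689 \cdot 10^{5}$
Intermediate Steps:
$l{\left(Y,X \right)} = 2 + X$
$O = 8$ ($O = 1 \left(2 + 6\right) = 1 \cdot 8 = 8$)
$w{\left(q,j \right)} = q^{2} + 8 j$ ($w{\left(q,j \right)} = q q + 8 j = q^{2} + 8 j$)
$s{\left(g,r \right)} = \frac{202 r}{5}$
$s{\left(636,w{\left(1,9 \right)} \right)} - 209841 = \frac{202 \left(1^{2} + 8 \cdot 9\right)}{5} - 209841 = \frac{202 \left(1 + 72\right)}{5} - 209841 = \frac{202}{5} \cdot 73 - 209841 = \frac{14746}{5} - 209841 = - \frac{1034459}{5}$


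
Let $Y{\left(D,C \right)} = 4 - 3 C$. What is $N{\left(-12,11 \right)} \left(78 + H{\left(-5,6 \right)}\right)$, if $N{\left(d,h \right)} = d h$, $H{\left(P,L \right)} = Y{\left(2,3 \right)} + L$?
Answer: $-10428$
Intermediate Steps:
$H{\left(P,L \right)} = -5 + L$ ($H{\left(P,L \right)} = \left(4 - 9\right) + L = -5 + L$)
$N{\left(-12,11 \right)} \left(78 + H{\left(-5,6 \right)}\right) = \left(-12\right) 11 \left(78 + \left(-5 + 6\right)\right) = - 132 \left(78 + 1\right) = \left(-132\right) 79 = -10428$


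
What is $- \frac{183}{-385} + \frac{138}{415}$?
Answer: $\frac{5163}{6391} \approx 0.80785$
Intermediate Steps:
$- \frac{183}{-385} + \frac{138}{415} = \left(-183\right) \left(- \frac{1}{385}\right) + 138 \cdot \frac{1}{415} = \frac{183}{385} + \frac{138}{415} = \frac{5163}{6391}$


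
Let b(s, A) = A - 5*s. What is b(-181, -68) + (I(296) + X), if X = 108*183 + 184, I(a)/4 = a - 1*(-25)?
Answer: 22069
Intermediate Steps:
I(a) = 100 + 4*a (I(a) = 4*(a - 1*(-25)) = 4*(a + 25) = 4*(25 + a) = 100 + 4*a)
X = 19948 (X = 19764 + 184 = 19948)
b(-181, -68) + (I(296) + X) = (-68 - 5*(-181)) + ((100 + 4*296) + 19948) = (-68 + 905) + ((100 + 1184) + 19948) = 837 + (1284 + 19948) = 837 + 21232 = 22069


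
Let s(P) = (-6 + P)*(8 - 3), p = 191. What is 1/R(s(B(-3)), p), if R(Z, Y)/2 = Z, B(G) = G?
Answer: -1/90 ≈ -0.011111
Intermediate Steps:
s(P) = -30 + 5*P (s(P) = (-6 + P)*5 = -30 + 5*P)
R(Z, Y) = 2*Z
1/R(s(B(-3)), p) = 1/(2*(-30 + 5*(-3))) = 1/(2*(-30 - 15)) = 1/(2*(-45)) = 1/(-90) = -1/90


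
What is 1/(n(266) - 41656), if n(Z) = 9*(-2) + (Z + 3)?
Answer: -1/41405 ≈ -2.4152e-5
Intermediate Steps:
n(Z) = -15 + Z (n(Z) = -18 + (3 + Z) = -15 + Z)
1/(n(266) - 41656) = 1/((-15 + 266) - 41656) = 1/(251 - 41656) = 1/(-41405) = -1/41405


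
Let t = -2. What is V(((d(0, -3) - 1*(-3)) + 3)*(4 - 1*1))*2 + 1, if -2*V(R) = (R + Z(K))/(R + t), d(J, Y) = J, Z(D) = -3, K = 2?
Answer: 1/16 ≈ 0.062500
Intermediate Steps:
V(R) = -(-3 + R)/(2*(-2 + R)) (V(R) = -(R - 3)/(2*(R - 2)) = -(-3 + R)/(2*(-2 + R)))
V(((d(0, -3) - 1*(-3)) + 3)*(4 - 1*1))*2 + 1 = ((3 - ((0 - 1*(-3)) + 3)*(4 - 1*1))/(2*(-2 + ((0 - 1*(-3)) + 3)*(4 - 1*1))))*2 + 1 = ((3 - ((0 + 3) + 3)*(4 - 1))/(2*(-2 + ((0 + 3) + 3)*(4 - 1))))*2 + 1 = ((3 - (3 + 3)*3)/(2*(-2 + (3 + 3)*3)))*2 + 1 = ((3 - 6*3)/(2*(-2 + 6*3)))*2 + 1 = ((3 - 1*18)/(2*(-2 + 18)))*2 + 1 = ((½)*(3 - 18)/16)*2 + 1 = ((½)*(1/16)*(-15))*2 + 1 = -15/32*2 + 1 = -15/16 + 1 = 1/16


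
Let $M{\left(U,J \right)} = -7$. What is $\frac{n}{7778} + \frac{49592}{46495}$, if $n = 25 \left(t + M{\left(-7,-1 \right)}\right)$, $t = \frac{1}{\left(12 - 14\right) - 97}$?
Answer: $\frac{18690121387}{17901086445} \approx 1.0441$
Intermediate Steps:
$t = - \frac{1}{99}$ ($t = \frac{1}{-2 - 97} = \frac{1}{-99} = - \frac{1}{99} \approx -0.010101$)
$n = - \frac{17350}{99}$ ($n = 25 \left(- \frac{1}{99} - 7\right) = 25 \left(- \frac{694}{99}\right) = - \frac{17350}{99} \approx -175.25$)
$\frac{n}{7778} + \frac{49592}{46495} = - \frac{17350}{99 \cdot 7778} + \frac{49592}{46495} = \left(- \frac{17350}{99}\right) \frac{1}{7778} + 49592 \cdot \frac{1}{46495} = - \frac{8675}{385011} + \frac{49592}{46495} = \frac{18690121387}{17901086445}$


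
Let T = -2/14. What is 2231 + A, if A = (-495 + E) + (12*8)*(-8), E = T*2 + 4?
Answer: 6802/7 ≈ 971.71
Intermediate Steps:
T = -1/7 (T = -2*1/14 = -1/7 ≈ -0.14286)
E = 26/7 (E = -1/7*2 + 4 = -2/7 + 4 = 26/7 ≈ 3.7143)
A = -8815/7 (A = (-495 + 26/7) + (12*8)*(-8) = -3439/7 + 96*(-8) = -3439/7 - 768 = -8815/7 ≈ -1259.3)
2231 + A = 2231 - 8815/7 = 6802/7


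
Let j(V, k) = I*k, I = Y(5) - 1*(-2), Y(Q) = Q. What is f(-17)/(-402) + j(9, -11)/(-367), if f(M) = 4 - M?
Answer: 7749/49178 ≈ 0.15757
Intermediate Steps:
I = 7 (I = 5 - 1*(-2) = 5 + 2 = 7)
j(V, k) = 7*k
f(-17)/(-402) + j(9, -11)/(-367) = (4 - 1*(-17))/(-402) + (7*(-11))/(-367) = (4 + 17)*(-1/402) - 77*(-1/367) = 21*(-1/402) + 77/367 = -7/134 + 77/367 = 7749/49178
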